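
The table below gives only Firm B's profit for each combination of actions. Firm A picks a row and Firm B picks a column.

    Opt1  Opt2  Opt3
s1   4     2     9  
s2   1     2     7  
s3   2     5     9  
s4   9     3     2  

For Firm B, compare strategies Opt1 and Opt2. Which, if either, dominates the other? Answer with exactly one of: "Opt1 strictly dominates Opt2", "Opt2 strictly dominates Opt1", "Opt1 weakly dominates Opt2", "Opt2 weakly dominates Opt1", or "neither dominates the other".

neither dominates the other

Compare Opt1 to Opt2 across every action of Firm A: s1: 4>2, s2: 1<2, s3: 2<5, s4: 9>3.
Opt1 does better at s1, s4 but worse at s2, s3; neither strategy dominates the other.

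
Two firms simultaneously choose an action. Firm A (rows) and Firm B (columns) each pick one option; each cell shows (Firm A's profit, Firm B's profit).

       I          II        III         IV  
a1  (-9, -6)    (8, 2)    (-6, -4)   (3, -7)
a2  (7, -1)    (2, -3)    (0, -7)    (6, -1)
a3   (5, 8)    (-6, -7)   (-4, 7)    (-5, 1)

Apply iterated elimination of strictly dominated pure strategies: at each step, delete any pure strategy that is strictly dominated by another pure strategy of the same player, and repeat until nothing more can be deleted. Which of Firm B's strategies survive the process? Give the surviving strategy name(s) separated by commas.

I, II, IV

For Firm A, a2 strictly dominates a3 on the remaining columns (I: 7>5, II: 2>-6, III: 0>-4, IV: 6>-5); eliminate a3.
Column III is eliminated: II beats it against every remaining row (a1: 2>-4, a2: -3>-7).
Among the remaining strategies, none is strictly dominated by another pure strategy of the same player, so the elimination stops.
Surviving strategies — Firm A: {a1, a2}; Firm B: {I, II, IV}.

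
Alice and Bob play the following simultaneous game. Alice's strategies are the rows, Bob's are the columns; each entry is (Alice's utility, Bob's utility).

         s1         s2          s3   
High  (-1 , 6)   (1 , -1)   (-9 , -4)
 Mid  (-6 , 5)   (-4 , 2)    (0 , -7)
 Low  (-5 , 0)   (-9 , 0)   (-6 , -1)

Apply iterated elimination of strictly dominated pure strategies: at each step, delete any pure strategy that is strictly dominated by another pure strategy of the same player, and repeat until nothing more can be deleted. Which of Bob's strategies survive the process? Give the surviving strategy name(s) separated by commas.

s1

For Bob, s1 strictly dominates s3 on the remaining rows (High: 6>-4, Mid: 5>-7, Low: 0>-1); eliminate s3.
Row Mid is eliminated: High beats it against every remaining column (s1: -1>-6, s2: 1>-4).
Alice's strategy Low is strictly dominated by High (s1: -1>-5, s2: 1>-9) and is removed.
For Bob, s1 strictly dominates s2 on the remaining rows (High: 6>-1); eliminate s2.
Among the remaining strategies, none is strictly dominated by another pure strategy of the same player, so the elimination stops.
Surviving strategies — Alice: {High}; Bob: {s1}.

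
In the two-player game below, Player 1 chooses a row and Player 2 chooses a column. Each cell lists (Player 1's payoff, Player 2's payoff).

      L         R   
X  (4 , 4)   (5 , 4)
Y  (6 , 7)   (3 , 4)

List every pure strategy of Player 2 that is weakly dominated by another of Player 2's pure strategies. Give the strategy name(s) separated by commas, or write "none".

L: no other strategy beats it everywhere (R at Y (7>4)).
L weakly dominates R — X: 4=4, Y: 7>4.

R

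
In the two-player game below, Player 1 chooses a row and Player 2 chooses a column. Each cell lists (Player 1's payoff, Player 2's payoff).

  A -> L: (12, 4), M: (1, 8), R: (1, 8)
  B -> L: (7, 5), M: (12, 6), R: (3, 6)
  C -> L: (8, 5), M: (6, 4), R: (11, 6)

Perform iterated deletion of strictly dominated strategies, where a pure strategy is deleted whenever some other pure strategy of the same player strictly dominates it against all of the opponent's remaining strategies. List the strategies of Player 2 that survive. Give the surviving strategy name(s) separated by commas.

M, R

Column L is eliminated: R beats it against every remaining row (A: 8>4, B: 6>5, C: 6>5).
Row A is eliminated: B beats it against every remaining column (M: 12>1, R: 3>1).
Among the remaining strategies, none is strictly dominated by another pure strategy of the same player, so the elimination stops.
Surviving strategies — Player 1: {B, C}; Player 2: {M, R}.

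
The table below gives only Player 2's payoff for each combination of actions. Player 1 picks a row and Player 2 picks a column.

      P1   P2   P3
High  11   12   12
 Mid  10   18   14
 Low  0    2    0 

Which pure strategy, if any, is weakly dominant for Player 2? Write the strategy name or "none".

P2 vs P1: High: 12>11, Mid: 18>10, Low: 2>0.
P2 vs P3: High: 12=12, Mid: 18>14, Low: 2>0.
P2 is at least as good as every other strategy against every opponent action, so it is weakly dominant.

P2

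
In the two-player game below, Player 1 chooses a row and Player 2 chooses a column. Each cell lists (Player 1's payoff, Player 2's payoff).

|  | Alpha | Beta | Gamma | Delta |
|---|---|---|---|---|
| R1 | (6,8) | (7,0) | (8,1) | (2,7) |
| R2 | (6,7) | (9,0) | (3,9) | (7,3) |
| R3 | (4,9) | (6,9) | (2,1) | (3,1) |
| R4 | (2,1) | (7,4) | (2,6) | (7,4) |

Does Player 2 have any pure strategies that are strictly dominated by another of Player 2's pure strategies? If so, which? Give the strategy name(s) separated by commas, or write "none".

Nothing dominates Alpha: Beta at R1 (8>0); Gamma at R1 (8>1); Delta at R1 (8>7).
Beta is not dominated — it holds its own against Alpha at R3 (9=9); Gamma at R3 (9>1); Delta at R3 (9>1).
Nothing dominates Gamma: Alpha at R2 (9>7); Beta at R1 (1>0); Delta at R2 (9>3).
Delta is not dominated — it holds its own against Alpha at R4 (4>1); Beta at R1 (7>0); Gamma at R1 (7>1).

none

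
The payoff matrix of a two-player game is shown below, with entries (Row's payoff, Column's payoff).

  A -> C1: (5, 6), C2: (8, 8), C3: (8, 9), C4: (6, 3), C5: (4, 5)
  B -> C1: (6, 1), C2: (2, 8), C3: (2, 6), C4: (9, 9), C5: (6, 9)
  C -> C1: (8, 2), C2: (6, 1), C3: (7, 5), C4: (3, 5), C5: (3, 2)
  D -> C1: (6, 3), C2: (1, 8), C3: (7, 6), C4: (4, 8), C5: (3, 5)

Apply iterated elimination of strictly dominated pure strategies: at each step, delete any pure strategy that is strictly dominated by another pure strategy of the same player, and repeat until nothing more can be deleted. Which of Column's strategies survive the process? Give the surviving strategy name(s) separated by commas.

Column's strategy C1 is strictly dominated by C3 (A: 9>6, B: 6>1, C: 5>2, D: 6>3) and is removed.
Row C is eliminated: A beats it against every remaining column (C2: 8>6, C3: 8>7, C4: 6>3, C5: 4>3).
Row D is eliminated: A beats it against every remaining column (C2: 8>1, C3: 8>7, C4: 6>4, C5: 4>3).
Among the remaining strategies, none is strictly dominated by another pure strategy of the same player, so the elimination stops.
Surviving strategies — Row: {A, B}; Column: {C2, C3, C4, C5}.

C2, C3, C4, C5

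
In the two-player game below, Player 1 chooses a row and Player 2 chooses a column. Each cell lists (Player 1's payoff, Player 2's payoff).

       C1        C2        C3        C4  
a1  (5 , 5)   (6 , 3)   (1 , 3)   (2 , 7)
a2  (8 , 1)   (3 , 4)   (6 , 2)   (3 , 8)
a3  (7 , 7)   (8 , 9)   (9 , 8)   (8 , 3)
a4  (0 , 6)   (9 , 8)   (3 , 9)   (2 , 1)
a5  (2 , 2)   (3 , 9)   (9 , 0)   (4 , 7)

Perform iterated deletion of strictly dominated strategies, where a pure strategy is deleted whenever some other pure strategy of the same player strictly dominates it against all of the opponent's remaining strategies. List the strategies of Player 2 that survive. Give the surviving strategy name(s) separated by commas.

For Player 1, a3 strictly dominates a1 on the remaining columns (C1: 7>5, C2: 8>6, C3: 9>1, C4: 8>2); eliminate a1.
Column C1 is eliminated: C2 beats it against every remaining row (a2: 4>1, a3: 9>7, a4: 8>6, a5: 9>2).
For Player 1, a3 strictly dominates a2 on the remaining columns (C2: 8>3, C3: 9>6, C4: 8>3); eliminate a2.
Player 2's strategy C4 is strictly dominated by C2 (a3: 9>3, a4: 8>1, a5: 9>7) and is removed.
Among the remaining strategies, none is strictly dominated by another pure strategy of the same player, so the elimination stops.
Surviving strategies — Player 1: {a3, a4, a5}; Player 2: {C2, C3}.

C2, C3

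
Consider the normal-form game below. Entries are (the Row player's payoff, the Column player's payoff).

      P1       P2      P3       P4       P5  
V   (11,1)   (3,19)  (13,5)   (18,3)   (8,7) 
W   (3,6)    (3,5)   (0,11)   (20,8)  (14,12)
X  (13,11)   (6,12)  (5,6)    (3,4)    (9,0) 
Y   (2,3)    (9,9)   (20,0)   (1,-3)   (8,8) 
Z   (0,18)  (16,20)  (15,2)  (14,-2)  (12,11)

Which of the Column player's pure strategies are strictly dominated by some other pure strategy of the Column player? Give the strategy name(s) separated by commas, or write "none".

P1: no other strategy beats it everywhere (P2 at W (6>5); P3 at X (11>6); P4 at X (11>4); P5 at X (11>0)).
P2: no other strategy beats it everywhere (P1 at V (19>1); P3 at V (19>5); P4 at V (19>3); P5 at V (19>7)).
P3: no other strategy beats it everywhere (P1 at V (5>1); P2 at W (11>5); P4 at V (5>3); P5 at X (6>0)).
P4: dominated, since P3 does at least as well everywhere (V: 5>3, W: 11>8, X: 6>4, Y: 0>-3, Z: 2>-2).
P5: no other strategy beats it everywhere (P1 at V (7>1); P2 at W (12>5); P3 at V (7>5); P4 at V (7>3)).

P4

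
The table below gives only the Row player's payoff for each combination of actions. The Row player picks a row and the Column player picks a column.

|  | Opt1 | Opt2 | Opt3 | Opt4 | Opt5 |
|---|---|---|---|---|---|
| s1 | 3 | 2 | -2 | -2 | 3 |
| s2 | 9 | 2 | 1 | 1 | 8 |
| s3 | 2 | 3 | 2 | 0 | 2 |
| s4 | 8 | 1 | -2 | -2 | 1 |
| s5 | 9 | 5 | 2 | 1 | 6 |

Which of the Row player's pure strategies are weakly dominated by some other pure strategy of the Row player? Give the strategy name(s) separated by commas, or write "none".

s1: dominated, since s2 does at least as well everywhere (Opt1: 9>3, Opt2: 2=2, Opt3: 1>-2, Opt4: 1>-2, Opt5: 8>3).
s2 is not dominated — it holds its own against s1 at Opt1 (9>3); s3 at Opt1 (9>2); s4 at Opt1 (9>8); s5 at Opt5 (8>6).
s5 weakly dominates s3 — Opt1: 9>2, Opt2: 5>3, Opt3: 2=2, Opt4: 1>0, Opt5: 6>2.
s4 is weakly dominated by s2 (Opt1: 9>8, Opt2: 2>1, Opt3: 1>-2, Opt4: 1>-2, Opt5: 8>1).
Nothing dominates s5: s1 at Opt1 (9>3); s2 at Opt2 (5>2); s3 at Opt1 (9>2); s4 at Opt1 (9>8).

s1, s3, s4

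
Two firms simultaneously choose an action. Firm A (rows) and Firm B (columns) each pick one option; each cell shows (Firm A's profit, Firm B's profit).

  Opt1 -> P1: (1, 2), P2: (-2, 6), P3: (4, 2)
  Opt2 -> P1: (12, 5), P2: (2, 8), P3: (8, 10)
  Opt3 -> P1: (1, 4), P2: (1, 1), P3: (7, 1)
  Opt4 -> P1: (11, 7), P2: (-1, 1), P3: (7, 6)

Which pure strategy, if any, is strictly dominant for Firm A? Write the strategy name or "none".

Opt2

Opt2 vs Opt1: P1: 12>1, P2: 2>-2, P3: 8>4.
Opt2 vs Opt3: P1: 12>1, P2: 2>1, P3: 8>7.
Opt2 vs Opt4: P1: 12>11, P2: 2>-1, P3: 8>7.
Opt2 strictly beats every other strategy against every opponent action, so it is strictly dominant.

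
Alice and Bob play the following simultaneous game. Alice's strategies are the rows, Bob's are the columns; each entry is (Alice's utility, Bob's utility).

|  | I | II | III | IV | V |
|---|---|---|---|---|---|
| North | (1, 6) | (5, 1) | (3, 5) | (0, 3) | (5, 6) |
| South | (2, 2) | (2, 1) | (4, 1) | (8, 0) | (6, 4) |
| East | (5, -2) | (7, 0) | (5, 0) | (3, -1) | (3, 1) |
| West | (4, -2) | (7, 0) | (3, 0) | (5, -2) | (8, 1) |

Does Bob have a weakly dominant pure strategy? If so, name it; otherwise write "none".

V

V vs I: North: 6=6, South: 4>2, East: 1>-2, West: 1>-2.
V vs II: North: 6>1, South: 4>1, East: 1>0, West: 1>0.
V vs III: North: 6>5, South: 4>1, East: 1>0, West: 1>0.
V vs IV: North: 6>3, South: 4>0, East: 1>-1, West: 1>-2.
V is at least as good as every other strategy against every opponent action, so it is weakly dominant.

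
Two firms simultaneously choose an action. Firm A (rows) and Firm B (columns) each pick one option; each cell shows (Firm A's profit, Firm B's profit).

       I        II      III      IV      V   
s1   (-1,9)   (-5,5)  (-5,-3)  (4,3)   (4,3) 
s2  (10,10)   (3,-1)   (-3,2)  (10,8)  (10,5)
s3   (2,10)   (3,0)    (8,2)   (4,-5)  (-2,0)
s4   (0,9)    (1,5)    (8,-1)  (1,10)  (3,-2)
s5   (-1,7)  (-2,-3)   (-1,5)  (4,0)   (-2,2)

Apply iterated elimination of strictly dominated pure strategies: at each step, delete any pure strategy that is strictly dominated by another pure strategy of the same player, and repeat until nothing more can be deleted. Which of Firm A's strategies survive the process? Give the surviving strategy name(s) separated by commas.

Firm A's strategy s1 is strictly dominated by s2 (I: 10>-1, II: 3>-5, III: -3>-5, IV: 10>4, V: 10>4) and is removed.
Column II is eliminated: I beats it against every remaining row (s2: 10>-1, s3: 10>0, s4: 9>5, s5: 7>-3).
For Firm B, I strictly dominates III on the remaining rows (s2: 10>2, s3: 10>2, s4: 9>-1, s5: 7>5); eliminate III.
Row s3 is eliminated: s2 beats it against every remaining column (I: 10>2, IV: 10>4, V: 10>-2).
Firm A's strategy s4 is strictly dominated by s2 (I: 10>0, IV: 10>1, V: 10>3) and is removed.
For Firm A, s2 strictly dominates s5 on the remaining columns (I: 10>-1, IV: 10>4, V: 10>-2); eliminate s5.
For Firm B, I strictly dominates IV on the remaining rows (s2: 10>8); eliminate IV.
Firm B's strategy V is strictly dominated by I (s2: 10>5) and is removed.
Among the remaining strategies, none is strictly dominated by another pure strategy of the same player, so the elimination stops.
Surviving strategies — Firm A: {s2}; Firm B: {I}.

s2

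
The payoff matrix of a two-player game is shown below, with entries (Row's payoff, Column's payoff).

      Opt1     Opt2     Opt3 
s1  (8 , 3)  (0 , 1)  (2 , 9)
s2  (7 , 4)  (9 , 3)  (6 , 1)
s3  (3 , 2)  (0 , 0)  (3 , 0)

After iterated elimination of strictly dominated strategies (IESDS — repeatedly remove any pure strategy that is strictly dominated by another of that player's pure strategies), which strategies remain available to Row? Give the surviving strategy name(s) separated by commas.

s1, s2

Row s3 is eliminated: s2 beats it against every remaining column (Opt1: 7>3, Opt2: 9>0, Opt3: 6>3).
Column Opt2 is eliminated: Opt1 beats it against every remaining row (s1: 3>1, s2: 4>3).
Among the remaining strategies, none is strictly dominated by another pure strategy of the same player, so the elimination stops.
Surviving strategies — Row: {s1, s2}; Column: {Opt1, Opt3}.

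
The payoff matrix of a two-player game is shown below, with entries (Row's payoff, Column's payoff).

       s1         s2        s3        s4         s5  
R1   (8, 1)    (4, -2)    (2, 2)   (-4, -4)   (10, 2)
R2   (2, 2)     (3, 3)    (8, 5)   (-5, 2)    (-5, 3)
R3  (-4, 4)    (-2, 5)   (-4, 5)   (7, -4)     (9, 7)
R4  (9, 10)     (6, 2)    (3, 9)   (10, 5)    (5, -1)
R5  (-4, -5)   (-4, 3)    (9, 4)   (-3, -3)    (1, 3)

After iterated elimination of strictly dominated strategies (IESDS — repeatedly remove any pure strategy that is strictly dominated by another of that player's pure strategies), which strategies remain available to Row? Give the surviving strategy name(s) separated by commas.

R1, R2, R4, R5

For Column, s3 strictly dominates s4 on the remaining rows (R1: 2>-4, R2: 5>2, R3: 5>-4, R4: 9>5, R5: 4>-3); eliminate s4.
Row R3 is eliminated: R1 beats it against every remaining column (s1: 8>-4, s2: 4>-2, s3: 2>-4, s5: 10>9).
Column's strategy s2 is strictly dominated by s3 (R1: 2>-2, R2: 5>3, R4: 9>2, R5: 4>3) and is removed.
Among the remaining strategies, none is strictly dominated by another pure strategy of the same player, so the elimination stops.
Surviving strategies — Row: {R1, R2, R4, R5}; Column: {s1, s3, s5}.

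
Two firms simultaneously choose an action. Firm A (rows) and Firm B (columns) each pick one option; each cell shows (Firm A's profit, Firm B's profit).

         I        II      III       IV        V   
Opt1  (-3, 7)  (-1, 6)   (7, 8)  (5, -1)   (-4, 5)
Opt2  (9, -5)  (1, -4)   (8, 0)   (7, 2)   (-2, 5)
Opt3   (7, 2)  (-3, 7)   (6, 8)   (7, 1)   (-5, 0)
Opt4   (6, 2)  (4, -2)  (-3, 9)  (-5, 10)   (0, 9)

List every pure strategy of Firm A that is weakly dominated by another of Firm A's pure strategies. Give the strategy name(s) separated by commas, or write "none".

Opt1, Opt3

Opt1: dominated, since Opt2 does at least as well everywhere (I: 9>-3, II: 1>-1, III: 8>7, IV: 7>5, V: -2>-4).
Nothing dominates Opt2: Opt1 at I (9>-3); Opt3 at I (9>7); Opt4 at I (9>6).
Opt3: dominated, since Opt2 does at least as well everywhere (I: 9>7, II: 1>-3, III: 8>6, IV: 7=7, V: -2>-5).
Opt4 is not dominated — it holds its own against Opt1 at I (6>-3); Opt2 at II (4>1); Opt3 at II (4>-3).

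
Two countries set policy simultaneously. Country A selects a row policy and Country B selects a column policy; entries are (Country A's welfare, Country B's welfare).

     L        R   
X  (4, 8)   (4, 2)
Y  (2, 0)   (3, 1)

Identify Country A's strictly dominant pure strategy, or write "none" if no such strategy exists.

X

X vs Y: L: 4>2, R: 4>3.
X strictly beats every other strategy against every opponent action, so it is strictly dominant.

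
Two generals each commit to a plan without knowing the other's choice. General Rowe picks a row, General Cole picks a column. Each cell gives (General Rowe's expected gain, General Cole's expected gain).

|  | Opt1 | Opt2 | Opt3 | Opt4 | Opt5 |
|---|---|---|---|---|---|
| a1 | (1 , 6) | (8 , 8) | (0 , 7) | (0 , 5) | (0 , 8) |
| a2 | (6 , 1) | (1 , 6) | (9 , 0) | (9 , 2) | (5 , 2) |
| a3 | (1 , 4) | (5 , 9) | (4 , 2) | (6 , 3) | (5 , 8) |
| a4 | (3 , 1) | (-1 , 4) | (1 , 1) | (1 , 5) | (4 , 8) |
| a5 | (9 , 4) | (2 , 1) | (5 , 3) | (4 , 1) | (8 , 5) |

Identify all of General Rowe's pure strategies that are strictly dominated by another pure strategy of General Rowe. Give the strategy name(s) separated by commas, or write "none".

a4

a1: no other strategy beats it everywhere (a2 at Opt2 (8>1); a3 at Opt1 (1=1); a4 at Opt2 (8>-1); a5 at Opt2 (8>2)).
Nothing dominates a2: a1 at Opt1 (6>1); a3 at Opt1 (6>1); a4 at Opt1 (6>3); a5 at Opt3 (9>5).
a3 is not dominated — it holds its own against a1 at Opt1 (1=1); a2 at Opt2 (5>1); a4 at Opt2 (5>-1); a5 at Opt2 (5>2).
a4 is strictly dominated by a2 (Opt1: 6>3, Opt2: 1>-1, Opt3: 9>1, Opt4: 9>1, Opt5: 5>4).
a5: no other strategy beats it everywhere (a1 at Opt1 (9>1); a2 at Opt1 (9>6); a3 at Opt1 (9>1); a4 at Opt1 (9>3)).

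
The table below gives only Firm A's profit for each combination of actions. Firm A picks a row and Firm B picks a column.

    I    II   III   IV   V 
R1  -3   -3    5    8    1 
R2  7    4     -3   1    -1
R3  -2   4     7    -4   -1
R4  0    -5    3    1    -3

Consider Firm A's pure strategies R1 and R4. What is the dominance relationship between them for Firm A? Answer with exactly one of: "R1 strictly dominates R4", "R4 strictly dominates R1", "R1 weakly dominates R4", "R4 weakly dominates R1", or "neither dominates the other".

Compare R1 to R4 across each opponent action: I: -3<0, II: -3>-5, III: 5>3, IV: 8>1, V: 1>-3.
R1 does better at II, III, IV, V but worse at I; neither strategy dominates the other.

neither dominates the other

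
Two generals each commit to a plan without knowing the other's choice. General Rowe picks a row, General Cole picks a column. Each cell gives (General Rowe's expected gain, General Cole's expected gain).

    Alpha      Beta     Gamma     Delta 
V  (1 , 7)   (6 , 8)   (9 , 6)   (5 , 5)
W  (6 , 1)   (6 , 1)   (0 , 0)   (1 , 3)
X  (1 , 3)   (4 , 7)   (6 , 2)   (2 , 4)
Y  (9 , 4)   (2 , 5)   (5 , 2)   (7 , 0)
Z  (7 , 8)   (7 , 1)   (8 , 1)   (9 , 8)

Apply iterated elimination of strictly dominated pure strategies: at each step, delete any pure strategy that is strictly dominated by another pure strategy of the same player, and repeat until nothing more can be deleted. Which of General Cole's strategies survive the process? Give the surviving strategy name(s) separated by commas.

Alpha, Beta, Delta

General Rowe's strategy W is strictly dominated by Z (Alpha: 7>6, Beta: 7>6, Gamma: 8>0, Delta: 9>1) and is removed.
General Rowe's strategy X is strictly dominated by Z (Alpha: 7>1, Beta: 7>4, Gamma: 8>6, Delta: 9>2) and is removed.
Column Gamma is eliminated: Alpha beats it against every remaining row (V: 7>6, Y: 4>2, Z: 8>1).
Row V is eliminated: Z beats it against every remaining column (Alpha: 7>1, Beta: 7>6, Delta: 9>5).
Among the remaining strategies, none is strictly dominated by another pure strategy of the same player, so the elimination stops.
Surviving strategies — General Rowe: {Y, Z}; General Cole: {Alpha, Beta, Delta}.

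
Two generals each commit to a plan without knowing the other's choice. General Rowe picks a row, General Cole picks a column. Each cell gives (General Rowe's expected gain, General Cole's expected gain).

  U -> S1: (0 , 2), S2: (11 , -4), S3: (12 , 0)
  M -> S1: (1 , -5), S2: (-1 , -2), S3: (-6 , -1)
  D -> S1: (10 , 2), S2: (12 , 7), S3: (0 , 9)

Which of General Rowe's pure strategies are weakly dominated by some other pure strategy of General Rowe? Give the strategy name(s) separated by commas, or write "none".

M

U is not dominated — it holds its own against M at S2 (11>-1); D at S3 (12>0).
M: dominated, since D does at least as well everywhere (S1: 10>1, S2: 12>-1, S3: 0>-6).
D is not dominated — it holds its own against U at S1 (10>0); M at S1 (10>1).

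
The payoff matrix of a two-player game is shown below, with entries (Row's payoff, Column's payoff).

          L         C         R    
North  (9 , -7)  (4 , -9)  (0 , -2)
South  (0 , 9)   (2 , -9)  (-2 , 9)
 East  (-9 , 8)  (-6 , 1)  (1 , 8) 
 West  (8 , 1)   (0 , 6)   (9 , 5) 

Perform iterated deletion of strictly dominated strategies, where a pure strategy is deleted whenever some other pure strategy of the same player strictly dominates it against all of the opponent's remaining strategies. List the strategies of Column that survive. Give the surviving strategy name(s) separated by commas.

C, R

Row's strategy South is strictly dominated by North (L: 9>0, C: 4>2, R: 0>-2) and is removed.
For Row, West strictly dominates East on the remaining columns (L: 8>-9, C: 0>-6, R: 9>1); eliminate East.
Column L is eliminated: R beats it against every remaining row (North: -2>-7, West: 5>1).
Among the remaining strategies, none is strictly dominated by another pure strategy of the same player, so the elimination stops.
Surviving strategies — Row: {North, West}; Column: {C, R}.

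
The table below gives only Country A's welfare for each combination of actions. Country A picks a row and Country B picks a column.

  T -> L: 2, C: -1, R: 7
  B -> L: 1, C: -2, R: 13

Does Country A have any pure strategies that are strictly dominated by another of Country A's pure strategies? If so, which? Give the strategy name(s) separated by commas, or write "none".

T: no other strategy beats it everywhere (B at L (2>1)).
Nothing dominates B: T at R (13>7).

none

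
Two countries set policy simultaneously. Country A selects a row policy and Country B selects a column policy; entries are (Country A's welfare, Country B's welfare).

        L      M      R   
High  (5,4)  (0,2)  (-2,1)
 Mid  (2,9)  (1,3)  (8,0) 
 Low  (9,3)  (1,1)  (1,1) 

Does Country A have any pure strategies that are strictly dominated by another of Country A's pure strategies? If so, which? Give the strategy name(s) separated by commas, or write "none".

Low strictly dominates High — L: 9>5, M: 1>0, R: 1>-2.
Mid: no other strategy beats it everywhere (High at M (1>0); Low at M (1=1)).
Nothing dominates Low: High at L (9>5); Mid at L (9>2).

High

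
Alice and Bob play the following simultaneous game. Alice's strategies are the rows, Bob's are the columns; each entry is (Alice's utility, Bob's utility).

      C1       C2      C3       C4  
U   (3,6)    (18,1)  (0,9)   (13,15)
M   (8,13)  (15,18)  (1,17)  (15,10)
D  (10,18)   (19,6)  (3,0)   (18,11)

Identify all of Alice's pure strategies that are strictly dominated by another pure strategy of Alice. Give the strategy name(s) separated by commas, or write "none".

U is strictly dominated by D (C1: 10>3, C2: 19>18, C3: 3>0, C4: 18>13).
M is strictly dominated by D (C1: 10>8, C2: 19>15, C3: 3>1, C4: 18>15).
D: no other strategy beats it everywhere (U at C1 (10>3); M at C1 (10>8)).

U, M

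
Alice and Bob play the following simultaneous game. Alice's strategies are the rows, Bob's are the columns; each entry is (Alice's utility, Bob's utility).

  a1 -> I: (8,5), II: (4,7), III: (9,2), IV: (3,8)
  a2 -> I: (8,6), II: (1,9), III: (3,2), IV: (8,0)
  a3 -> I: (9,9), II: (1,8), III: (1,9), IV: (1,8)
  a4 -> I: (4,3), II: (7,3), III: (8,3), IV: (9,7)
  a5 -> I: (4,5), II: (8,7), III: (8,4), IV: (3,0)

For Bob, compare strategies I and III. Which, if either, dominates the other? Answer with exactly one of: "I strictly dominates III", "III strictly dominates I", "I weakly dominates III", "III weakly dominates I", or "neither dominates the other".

Compare I to III across each opponent action: a1: 5>2, a2: 6>2, a3: 9=9, a4: 3=3, a5: 5>4.
I is at least as good everywhere and strictly better somewhere (tied only at a3, a4), so I weakly but not strictly dominates III.

I weakly dominates III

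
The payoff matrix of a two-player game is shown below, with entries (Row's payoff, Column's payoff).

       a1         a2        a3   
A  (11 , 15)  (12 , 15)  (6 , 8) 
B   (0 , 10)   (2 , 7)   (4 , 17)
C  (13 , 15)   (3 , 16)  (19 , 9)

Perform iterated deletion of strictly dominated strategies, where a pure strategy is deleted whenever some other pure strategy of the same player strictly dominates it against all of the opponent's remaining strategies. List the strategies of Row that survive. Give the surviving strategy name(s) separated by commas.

Row B is eliminated: A beats it against every remaining column (a1: 11>0, a2: 12>2, a3: 6>4).
For Column, a1 strictly dominates a3 on the remaining rows (A: 15>8, C: 15>9); eliminate a3.
Among the remaining strategies, none is strictly dominated by another pure strategy of the same player, so the elimination stops.
Surviving strategies — Row: {A, C}; Column: {a1, a2}.

A, C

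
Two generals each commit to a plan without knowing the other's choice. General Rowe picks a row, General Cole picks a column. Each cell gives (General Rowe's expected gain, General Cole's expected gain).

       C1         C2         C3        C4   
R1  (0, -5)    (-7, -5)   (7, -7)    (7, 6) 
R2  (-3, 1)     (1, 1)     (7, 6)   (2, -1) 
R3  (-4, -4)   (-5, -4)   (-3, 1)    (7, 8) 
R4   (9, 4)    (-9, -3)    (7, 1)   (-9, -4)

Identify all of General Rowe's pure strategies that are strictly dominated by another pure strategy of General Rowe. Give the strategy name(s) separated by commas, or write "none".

R1 is not dominated — it holds its own against R2 at C1 (0>-3); R3 at C1 (0>-4); R4 at C2 (-7>-9).
R2: no other strategy beats it everywhere (R1 at C2 (1>-7); R3 at C1 (-3>-4); R4 at C2 (1>-9)).
R3: no other strategy beats it everywhere (R1 at C2 (-5>-7); R2 at C4 (7>2); R4 at C2 (-5>-9)).
R4 is not dominated — it holds its own against R1 at C1 (9>0); R2 at C1 (9>-3); R3 at C1 (9>-4).

none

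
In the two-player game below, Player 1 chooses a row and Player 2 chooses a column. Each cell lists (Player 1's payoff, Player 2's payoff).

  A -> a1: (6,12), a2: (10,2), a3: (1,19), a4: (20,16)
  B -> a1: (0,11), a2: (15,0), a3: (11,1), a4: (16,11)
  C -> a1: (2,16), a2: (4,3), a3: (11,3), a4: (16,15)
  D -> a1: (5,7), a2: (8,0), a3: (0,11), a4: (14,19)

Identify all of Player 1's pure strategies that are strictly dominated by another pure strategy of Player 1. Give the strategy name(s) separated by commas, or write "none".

D

A is not dominated — it holds its own against B at a1 (6>0); C at a1 (6>2); D at a1 (6>5).
B is not dominated — it holds its own against A at a2 (15>10); C at a2 (15>4); D at a2 (15>8).
Nothing dominates C: A at a3 (11>1); B at a1 (2>0); D at a3 (11>0).
D is strictly dominated by A (a1: 6>5, a2: 10>8, a3: 1>0, a4: 20>14).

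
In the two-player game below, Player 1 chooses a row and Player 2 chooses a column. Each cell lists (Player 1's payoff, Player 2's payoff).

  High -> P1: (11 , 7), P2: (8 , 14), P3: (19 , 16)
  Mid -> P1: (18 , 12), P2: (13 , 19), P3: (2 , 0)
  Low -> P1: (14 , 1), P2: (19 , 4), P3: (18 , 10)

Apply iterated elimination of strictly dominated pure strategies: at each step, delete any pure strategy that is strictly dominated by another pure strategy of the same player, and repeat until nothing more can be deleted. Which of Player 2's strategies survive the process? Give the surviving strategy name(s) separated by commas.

For Player 2, P2 strictly dominates P1 on the remaining rows (High: 14>7, Mid: 19>12, Low: 4>1); eliminate P1.
For Player 1, Low strictly dominates Mid on the remaining columns (P2: 19>13, P3: 18>2); eliminate Mid.
Column P2 is eliminated: P3 beats it against every remaining row (High: 16>14, Low: 10>4).
For Player 1, High strictly dominates Low on the remaining columns (P3: 19>18); eliminate Low.
Among the remaining strategies, none is strictly dominated by another pure strategy of the same player, so the elimination stops.
Surviving strategies — Player 1: {High}; Player 2: {P3}.

P3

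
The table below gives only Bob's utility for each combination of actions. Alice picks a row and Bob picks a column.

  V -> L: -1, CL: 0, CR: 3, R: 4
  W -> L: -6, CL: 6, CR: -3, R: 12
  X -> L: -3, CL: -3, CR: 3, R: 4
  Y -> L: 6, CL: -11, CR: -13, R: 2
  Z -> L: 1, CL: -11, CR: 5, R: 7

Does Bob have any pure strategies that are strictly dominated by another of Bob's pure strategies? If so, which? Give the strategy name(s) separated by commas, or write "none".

CL, CR

L is not dominated — it holds its own against CL at X (-3=-3); CR at Y (6>-13); R at Y (6>2).
CL is strictly dominated by R (V: 4>0, W: 12>6, X: 4>-3, Y: 2>-11, Z: 7>-11).
R strictly dominates CR — V: 4>3, W: 12>-3, X: 4>3, Y: 2>-13, Z: 7>5.
Nothing dominates R: L at V (4>-1); CL at V (4>0); CR at V (4>3).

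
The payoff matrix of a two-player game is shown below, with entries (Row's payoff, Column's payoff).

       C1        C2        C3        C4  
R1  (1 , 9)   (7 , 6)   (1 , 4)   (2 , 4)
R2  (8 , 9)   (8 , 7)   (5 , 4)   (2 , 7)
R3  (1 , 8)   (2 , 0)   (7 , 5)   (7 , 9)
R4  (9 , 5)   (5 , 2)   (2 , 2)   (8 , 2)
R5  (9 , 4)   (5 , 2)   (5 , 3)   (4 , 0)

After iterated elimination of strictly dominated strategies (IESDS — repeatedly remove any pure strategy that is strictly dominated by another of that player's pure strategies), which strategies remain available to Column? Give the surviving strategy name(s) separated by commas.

For Column, C1 strictly dominates C2 on the remaining rows (R1: 9>6, R2: 9>7, R3: 8>0, R4: 5>2, R5: 4>2); eliminate C2.
Row R1 is eliminated: R4 beats it against every remaining column (C1: 9>1, C3: 2>1, C4: 8>2).
Column's strategy C3 is strictly dominated by C1 (R2: 9>4, R3: 8>5, R4: 5>2, R5: 4>3) and is removed.
For Row, R4 strictly dominates R2 on the remaining columns (C1: 9>8, C4: 8>2); eliminate R2.
Row's strategy R3 is strictly dominated by R4 (C1: 9>1, C4: 8>7) and is removed.
For Column, C1 strictly dominates C4 on the remaining rows (R4: 5>2, R5: 4>0); eliminate C4.
Among the remaining strategies, none is strictly dominated by another pure strategy of the same player, so the elimination stops.
Surviving strategies — Row: {R4, R5}; Column: {C1}.

C1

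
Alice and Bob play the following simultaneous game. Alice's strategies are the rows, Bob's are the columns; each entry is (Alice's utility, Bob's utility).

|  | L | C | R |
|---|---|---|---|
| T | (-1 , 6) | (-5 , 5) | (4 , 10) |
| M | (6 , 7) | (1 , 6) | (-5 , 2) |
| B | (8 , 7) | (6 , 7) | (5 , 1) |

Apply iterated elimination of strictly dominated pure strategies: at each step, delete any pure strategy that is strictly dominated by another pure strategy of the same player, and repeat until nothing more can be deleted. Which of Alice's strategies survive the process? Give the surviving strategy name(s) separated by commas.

Alice's strategy T is strictly dominated by B (L: 8>-1, C: 6>-5, R: 5>4) and is removed.
For Alice, B strictly dominates M on the remaining columns (L: 8>6, C: 6>1, R: 5>-5); eliminate M.
Bob's strategy R is strictly dominated by L (B: 7>1) and is removed.
Among the remaining strategies, none is strictly dominated by another pure strategy of the same player, so the elimination stops.
Surviving strategies — Alice: {B}; Bob: {L, C}.

B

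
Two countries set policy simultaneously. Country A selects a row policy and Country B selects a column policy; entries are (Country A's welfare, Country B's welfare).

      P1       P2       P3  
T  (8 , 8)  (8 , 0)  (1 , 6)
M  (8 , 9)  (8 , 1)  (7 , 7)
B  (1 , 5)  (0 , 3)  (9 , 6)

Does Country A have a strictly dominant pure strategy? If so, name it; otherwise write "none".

none

T fails to dominate M at P1 (8=8).
M fails to dominate T at P1 (8=8).
B fails to dominate T at P1 (1<8).
No single strategy dominates all the others.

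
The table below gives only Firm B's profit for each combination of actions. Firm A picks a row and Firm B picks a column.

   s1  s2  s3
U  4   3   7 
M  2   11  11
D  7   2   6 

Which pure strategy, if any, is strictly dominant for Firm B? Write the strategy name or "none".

s1 fails to dominate s2 at M (2<11).
s2 fails to dominate s1 at U (3<4).
s3 fails to dominate s1 at D (6<7).
No single strategy dominates all the others.

none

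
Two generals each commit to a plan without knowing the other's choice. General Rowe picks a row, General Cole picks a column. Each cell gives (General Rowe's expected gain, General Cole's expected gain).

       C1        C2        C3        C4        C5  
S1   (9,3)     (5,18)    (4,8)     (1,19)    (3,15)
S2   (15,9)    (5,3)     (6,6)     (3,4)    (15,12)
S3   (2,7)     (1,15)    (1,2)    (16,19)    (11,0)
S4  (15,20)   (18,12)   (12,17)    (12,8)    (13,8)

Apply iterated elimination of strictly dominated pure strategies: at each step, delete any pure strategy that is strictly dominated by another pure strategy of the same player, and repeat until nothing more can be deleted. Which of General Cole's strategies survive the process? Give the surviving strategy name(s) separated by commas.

For General Rowe, S4 strictly dominates S1 on the remaining columns (C1: 15>9, C2: 18>5, C3: 12>4, C4: 12>1, C5: 13>3); eliminate S1.
Column C3 is eliminated: C1 beats it against every remaining row (S2: 9>6, S3: 7>2, S4: 20>17).
Among the remaining strategies, none is strictly dominated by another pure strategy of the same player, so the elimination stops.
Surviving strategies — General Rowe: {S2, S3, S4}; General Cole: {C1, C2, C4, C5}.

C1, C2, C4, C5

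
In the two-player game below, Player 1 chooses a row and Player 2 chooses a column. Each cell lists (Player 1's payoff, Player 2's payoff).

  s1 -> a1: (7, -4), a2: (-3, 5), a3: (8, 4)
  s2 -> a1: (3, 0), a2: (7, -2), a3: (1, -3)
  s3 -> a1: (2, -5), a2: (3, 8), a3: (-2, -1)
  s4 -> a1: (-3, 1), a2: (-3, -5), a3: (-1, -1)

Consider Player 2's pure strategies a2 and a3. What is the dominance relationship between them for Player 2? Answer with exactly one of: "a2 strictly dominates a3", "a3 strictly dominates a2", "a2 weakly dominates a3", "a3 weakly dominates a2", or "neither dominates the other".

neither dominates the other

a2's payoffs vs a3's, by Player 1's action — s1: 5>4, s2: -2>-3, s3: 8>-1, s4: -5<-1.
a2 does better at s1, s2, s3 but worse at s4; neither strategy dominates the other.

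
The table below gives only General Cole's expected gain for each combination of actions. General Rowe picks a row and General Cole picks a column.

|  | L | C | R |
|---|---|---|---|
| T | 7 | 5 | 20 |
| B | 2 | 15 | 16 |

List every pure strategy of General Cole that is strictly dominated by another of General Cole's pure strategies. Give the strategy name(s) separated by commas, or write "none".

L, C

L: dominated, since R does at least as well everywhere (T: 20>7, B: 16>2).
C: dominated, since R does at least as well everywhere (T: 20>5, B: 16>15).
R: no other strategy beats it everywhere (L at T (20>7); C at T (20>5)).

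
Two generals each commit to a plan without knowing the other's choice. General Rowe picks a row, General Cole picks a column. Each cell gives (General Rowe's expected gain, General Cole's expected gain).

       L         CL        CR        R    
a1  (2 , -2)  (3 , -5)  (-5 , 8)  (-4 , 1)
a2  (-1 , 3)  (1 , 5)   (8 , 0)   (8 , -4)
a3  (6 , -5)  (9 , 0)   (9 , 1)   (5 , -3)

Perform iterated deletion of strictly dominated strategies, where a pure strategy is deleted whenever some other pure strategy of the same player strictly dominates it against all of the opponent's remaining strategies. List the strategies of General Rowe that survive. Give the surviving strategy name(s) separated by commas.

a3

Row a1 is eliminated: a3 beats it against every remaining column (L: 6>2, CL: 9>3, CR: 9>-5, R: 5>-4).
For General Cole, CL strictly dominates L on the remaining rows (a2: 5>3, a3: 0>-5); eliminate L.
Column R is eliminated: CL beats it against every remaining row (a2: 5>-4, a3: 0>-3).
General Rowe's strategy a2 is strictly dominated by a3 (CL: 9>1, CR: 9>8) and is removed.
For General Cole, CR strictly dominates CL on the remaining rows (a3: 1>0); eliminate CL.
Among the remaining strategies, none is strictly dominated by another pure strategy of the same player, so the elimination stops.
Surviving strategies — General Rowe: {a3}; General Cole: {CR}.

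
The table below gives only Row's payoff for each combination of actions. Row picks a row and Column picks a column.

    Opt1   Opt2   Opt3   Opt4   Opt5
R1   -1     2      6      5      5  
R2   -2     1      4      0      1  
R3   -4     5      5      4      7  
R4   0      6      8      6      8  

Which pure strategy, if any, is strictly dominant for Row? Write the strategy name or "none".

R4 vs R1: Opt1: 0>-1, Opt2: 6>2, Opt3: 8>6, Opt4: 6>5, Opt5: 8>5.
R4 vs R2: Opt1: 0>-2, Opt2: 6>1, Opt3: 8>4, Opt4: 6>0, Opt5: 8>1.
R4 vs R3: Opt1: 0>-4, Opt2: 6>5, Opt3: 8>5, Opt4: 6>4, Opt5: 8>7.
R4 strictly beats every other strategy against every opponent action, so it is strictly dominant.

R4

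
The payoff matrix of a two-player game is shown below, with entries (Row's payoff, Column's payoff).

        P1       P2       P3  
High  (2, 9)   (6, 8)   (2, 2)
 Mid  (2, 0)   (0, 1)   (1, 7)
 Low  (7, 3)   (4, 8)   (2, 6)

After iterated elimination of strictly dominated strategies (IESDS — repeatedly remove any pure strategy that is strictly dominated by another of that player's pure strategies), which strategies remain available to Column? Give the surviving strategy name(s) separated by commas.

Row's strategy Mid is strictly dominated by Low (P1: 7>2, P2: 4>0, P3: 2>1) and is removed.
Column's strategy P3 is strictly dominated by P2 (High: 8>2, Low: 8>6) and is removed.
Among the remaining strategies, none is strictly dominated by another pure strategy of the same player, so the elimination stops.
Surviving strategies — Row: {High, Low}; Column: {P1, P2}.

P1, P2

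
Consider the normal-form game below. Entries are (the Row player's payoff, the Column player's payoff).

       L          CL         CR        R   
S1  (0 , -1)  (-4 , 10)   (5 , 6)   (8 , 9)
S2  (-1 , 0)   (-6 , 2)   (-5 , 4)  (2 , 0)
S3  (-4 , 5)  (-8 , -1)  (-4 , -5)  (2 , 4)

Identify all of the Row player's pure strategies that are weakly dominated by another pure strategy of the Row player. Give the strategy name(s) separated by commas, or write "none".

S1: no other strategy beats it everywhere (S2 at L (0>-1); S3 at L (0>-4)).
S2: dominated, since S1 does at least as well everywhere (L: 0>-1, CL: -4>-6, CR: 5>-5, R: 8>2).
S3: dominated, since S1 does at least as well everywhere (L: 0>-4, CL: -4>-8, CR: 5>-4, R: 8>2).

S2, S3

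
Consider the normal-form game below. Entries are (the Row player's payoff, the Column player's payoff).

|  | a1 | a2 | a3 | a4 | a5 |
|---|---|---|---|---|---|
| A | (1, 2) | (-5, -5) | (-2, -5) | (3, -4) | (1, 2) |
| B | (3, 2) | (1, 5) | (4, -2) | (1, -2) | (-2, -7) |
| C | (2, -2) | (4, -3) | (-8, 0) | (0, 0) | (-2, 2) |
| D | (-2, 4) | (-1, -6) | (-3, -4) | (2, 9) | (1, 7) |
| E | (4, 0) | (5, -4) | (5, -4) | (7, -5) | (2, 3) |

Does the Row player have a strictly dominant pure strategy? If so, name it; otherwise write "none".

E vs A: a1: 4>1, a2: 5>-5, a3: 5>-2, a4: 7>3, a5: 2>1.
E vs B: a1: 4>3, a2: 5>1, a3: 5>4, a4: 7>1, a5: 2>-2.
E vs C: a1: 4>2, a2: 5>4, a3: 5>-8, a4: 7>0, a5: 2>-2.
E vs D: a1: 4>-2, a2: 5>-1, a3: 5>-3, a4: 7>2, a5: 2>1.
E strictly beats every other strategy against every opponent action, so it is strictly dominant.

E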